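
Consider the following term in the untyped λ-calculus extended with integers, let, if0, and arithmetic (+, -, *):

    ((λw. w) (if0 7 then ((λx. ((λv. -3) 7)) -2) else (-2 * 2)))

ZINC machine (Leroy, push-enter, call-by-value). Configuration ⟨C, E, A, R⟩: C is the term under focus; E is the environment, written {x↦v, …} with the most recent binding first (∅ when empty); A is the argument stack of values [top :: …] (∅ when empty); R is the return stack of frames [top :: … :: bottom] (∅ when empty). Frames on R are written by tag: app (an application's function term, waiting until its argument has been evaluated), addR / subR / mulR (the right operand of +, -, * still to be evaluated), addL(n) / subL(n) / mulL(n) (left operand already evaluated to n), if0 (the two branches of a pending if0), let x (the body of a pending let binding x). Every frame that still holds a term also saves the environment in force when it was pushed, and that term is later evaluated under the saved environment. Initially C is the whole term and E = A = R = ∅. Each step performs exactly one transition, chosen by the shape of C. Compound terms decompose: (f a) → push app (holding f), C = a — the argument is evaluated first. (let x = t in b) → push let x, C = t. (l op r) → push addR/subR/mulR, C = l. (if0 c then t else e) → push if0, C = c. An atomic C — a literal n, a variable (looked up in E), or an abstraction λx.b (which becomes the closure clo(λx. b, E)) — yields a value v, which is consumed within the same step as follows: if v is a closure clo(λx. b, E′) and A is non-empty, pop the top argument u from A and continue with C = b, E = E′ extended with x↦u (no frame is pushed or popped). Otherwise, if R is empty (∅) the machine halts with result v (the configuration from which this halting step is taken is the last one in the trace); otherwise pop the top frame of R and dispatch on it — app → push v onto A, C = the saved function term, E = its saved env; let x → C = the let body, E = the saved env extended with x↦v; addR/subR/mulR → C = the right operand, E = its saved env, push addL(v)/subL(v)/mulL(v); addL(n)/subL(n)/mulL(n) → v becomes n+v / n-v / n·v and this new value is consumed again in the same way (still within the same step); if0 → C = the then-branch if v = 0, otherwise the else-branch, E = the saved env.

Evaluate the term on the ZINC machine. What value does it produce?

[0] [C=((λw. w) (if0 7 then ((λx. ((λv. -3) 7)) -2) else (-2 * 2))) | E=∅ | A=∅ | R=∅]
[1] [C=(if0 7 then ((λx. ((λv. -3) 7)) -2) else (-2 * 2)) | E=∅ | A=∅ | R=[app]]
[2] [C=7 | E=∅ | A=∅ | R=[if0 :: app]]
[3] [C=(-2 * 2) | E=∅ | A=∅ | R=[app]]
[4] [C=-2 | E=∅ | A=∅ | R=[mulR :: app]]
[5] [C=2 | E=∅ | A=∅ | R=[mulL(-2) :: app]]
[6] [C=(λw. w) | E=∅ | A=[-4] | R=∅]
[7] [C=w | E={w↦-4} | A=∅ | R=∅]
→ final value -4

Answer: -4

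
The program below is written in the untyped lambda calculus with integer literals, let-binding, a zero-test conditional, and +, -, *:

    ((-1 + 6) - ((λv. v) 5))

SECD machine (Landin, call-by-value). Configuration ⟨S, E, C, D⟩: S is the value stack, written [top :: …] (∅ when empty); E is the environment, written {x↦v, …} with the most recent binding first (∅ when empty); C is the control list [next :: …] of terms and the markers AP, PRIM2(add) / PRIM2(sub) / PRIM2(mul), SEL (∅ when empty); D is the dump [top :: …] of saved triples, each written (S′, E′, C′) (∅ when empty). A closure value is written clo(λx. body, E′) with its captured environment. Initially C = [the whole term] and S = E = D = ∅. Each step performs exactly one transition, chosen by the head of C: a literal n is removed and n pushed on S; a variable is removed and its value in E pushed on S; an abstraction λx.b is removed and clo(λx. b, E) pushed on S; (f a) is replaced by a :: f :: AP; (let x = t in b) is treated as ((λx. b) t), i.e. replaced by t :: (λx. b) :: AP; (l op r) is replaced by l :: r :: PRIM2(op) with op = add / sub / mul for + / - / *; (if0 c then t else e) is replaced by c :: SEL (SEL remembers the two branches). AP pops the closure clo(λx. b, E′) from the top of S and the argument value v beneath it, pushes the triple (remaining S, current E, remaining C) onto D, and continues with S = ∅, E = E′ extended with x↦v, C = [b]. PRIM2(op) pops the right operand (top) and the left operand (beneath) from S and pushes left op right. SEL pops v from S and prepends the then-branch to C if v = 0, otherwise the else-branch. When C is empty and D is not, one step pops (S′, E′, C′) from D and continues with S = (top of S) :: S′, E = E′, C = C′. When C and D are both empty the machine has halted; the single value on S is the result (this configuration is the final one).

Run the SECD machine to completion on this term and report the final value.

t=0: <S=∅, E=∅, C=[((-1 + 6) - ((λv. v) 5))], D=∅>
t=1: <S=∅, E=∅, C=[(-1 + 6) :: ((λv. v) 5) :: PRIM2(sub)], D=∅>
t=2: <S=∅, E=∅, C=[-1 :: 6 :: PRIM2(add) :: ((λv. v) 5) :: PRIM2(sub)], D=∅>
t=3: <S=[-1], E=∅, C=[6 :: PRIM2(add) :: ((λv. v) 5) :: PRIM2(sub)], D=∅>
t=4: <S=[6 :: -1], E=∅, C=[PRIM2(add) :: ((λv. v) 5) :: PRIM2(sub)], D=∅>
t=5: <S=[5], E=∅, C=[((λv. v) 5) :: PRIM2(sub)], D=∅>
t=6: <S=[5], E=∅, C=[5 :: (λv. v) :: AP :: PRIM2(sub)], D=∅>
t=7: <S=[5 :: 5], E=∅, C=[(λv. v) :: AP :: PRIM2(sub)], D=∅>
t=8: <S=[clo(λv. v, ∅) :: 5 :: 5], E=∅, C=[AP :: PRIM2(sub)], D=∅>
t=9: <S=∅, E={v↦5}, C=[v], D=[([5], ∅, [PRIM2(sub)])]>
t=10: <S=[5], E={v↦5}, C=∅, D=[([5], ∅, [PRIM2(sub)])]>
t=11: <S=[5 :: 5], E=∅, C=[PRIM2(sub)], D=∅>
t=12: <S=[0], E=∅, C=∅, D=∅>
→ final value 0

Answer: 0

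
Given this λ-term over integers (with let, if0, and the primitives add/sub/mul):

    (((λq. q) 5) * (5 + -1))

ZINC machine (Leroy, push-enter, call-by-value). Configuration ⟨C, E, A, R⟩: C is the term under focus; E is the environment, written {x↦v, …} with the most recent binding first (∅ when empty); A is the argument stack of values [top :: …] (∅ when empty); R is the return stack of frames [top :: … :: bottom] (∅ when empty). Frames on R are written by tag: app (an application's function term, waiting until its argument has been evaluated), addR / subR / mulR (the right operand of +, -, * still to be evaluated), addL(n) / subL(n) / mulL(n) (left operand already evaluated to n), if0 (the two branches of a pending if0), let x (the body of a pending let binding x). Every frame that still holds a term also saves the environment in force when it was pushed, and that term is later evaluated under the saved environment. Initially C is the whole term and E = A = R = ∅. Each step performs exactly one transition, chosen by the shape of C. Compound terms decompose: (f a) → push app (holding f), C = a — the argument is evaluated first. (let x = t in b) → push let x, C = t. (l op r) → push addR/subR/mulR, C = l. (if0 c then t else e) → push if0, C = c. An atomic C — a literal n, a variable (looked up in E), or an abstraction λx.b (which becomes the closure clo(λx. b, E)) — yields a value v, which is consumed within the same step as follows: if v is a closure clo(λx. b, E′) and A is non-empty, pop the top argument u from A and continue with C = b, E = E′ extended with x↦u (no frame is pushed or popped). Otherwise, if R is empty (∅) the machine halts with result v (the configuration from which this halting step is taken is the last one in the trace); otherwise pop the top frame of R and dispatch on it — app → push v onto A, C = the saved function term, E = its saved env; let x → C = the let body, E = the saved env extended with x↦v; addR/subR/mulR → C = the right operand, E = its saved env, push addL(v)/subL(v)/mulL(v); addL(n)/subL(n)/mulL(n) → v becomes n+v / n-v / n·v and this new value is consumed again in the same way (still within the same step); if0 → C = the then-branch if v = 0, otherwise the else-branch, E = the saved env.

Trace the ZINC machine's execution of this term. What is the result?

Answer: 20

Machine steps:
step 0: <C=(((λq. q) 5) * (5 + -1)), E=∅, A=∅, R=∅>
step 1: <C=((λq. q) 5), E=∅, A=∅, R=[mulR]>
step 2: <C=5, E=∅, A=∅, R=[app :: mulR]>
step 3: <C=(λq. q), E=∅, A=[5], R=[mulR]>
step 4: <C=q, E={q↦5}, A=∅, R=[mulR]>
step 5: <C=(5 + -1), E=∅, A=∅, R=[mulL(5)]>
step 6: <C=5, E=∅, A=∅, R=[addR :: mulL(5)]>
step 7: <C=-1, E=∅, A=∅, R=[addL(5) :: mulL(5)]>
→ final value 20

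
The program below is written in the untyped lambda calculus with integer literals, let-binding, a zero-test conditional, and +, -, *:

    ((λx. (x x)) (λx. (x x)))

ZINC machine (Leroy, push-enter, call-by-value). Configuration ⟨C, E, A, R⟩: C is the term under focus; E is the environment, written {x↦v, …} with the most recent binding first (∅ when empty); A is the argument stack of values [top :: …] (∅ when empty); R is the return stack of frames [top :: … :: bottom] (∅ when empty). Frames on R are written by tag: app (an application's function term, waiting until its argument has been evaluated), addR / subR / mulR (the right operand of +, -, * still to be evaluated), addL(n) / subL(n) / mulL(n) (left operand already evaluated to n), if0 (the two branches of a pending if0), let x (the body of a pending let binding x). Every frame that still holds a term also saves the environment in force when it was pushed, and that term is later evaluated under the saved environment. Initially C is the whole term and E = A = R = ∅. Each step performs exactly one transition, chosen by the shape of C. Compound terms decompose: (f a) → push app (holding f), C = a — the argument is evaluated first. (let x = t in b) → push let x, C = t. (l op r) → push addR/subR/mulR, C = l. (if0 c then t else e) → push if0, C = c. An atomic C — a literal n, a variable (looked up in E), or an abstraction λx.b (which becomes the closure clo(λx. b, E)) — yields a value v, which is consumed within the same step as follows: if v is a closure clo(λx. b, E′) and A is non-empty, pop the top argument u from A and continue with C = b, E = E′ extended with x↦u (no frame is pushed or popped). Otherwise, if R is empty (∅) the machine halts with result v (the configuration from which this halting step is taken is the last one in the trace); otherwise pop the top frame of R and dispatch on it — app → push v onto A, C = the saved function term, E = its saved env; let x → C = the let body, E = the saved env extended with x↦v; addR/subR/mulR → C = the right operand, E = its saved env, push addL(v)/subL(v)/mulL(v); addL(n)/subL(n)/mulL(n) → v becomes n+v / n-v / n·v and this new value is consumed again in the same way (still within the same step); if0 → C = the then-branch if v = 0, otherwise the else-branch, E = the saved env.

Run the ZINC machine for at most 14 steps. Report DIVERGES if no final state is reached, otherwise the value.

[0] <C=((λx. (x x)) (λx. (x x))), E=∅, A=∅, R=∅>
[1] <C=(λx. (x x)), E=∅, A=∅, R=[app]>
[2] <C=(λx. (x x)), E=∅, A=[clo(λx. (x x), ∅)], R=∅>
[3] <C=(x x), E={x↦clo(λx. (x x), ∅)}, A=∅, R=∅>
[4] <C=x, E={x↦clo(λx. (x x), ∅)}, A=∅, R=[app]>
[5] <C=x, E={x↦clo(λx. (x x), ∅)}, A=[clo(λx. (x x), ∅)], R=∅>
… configuration repeats with period 3 (steps 3–5 recur indefinitely) …

Answer: DIVERGES (no final state within 14 steps)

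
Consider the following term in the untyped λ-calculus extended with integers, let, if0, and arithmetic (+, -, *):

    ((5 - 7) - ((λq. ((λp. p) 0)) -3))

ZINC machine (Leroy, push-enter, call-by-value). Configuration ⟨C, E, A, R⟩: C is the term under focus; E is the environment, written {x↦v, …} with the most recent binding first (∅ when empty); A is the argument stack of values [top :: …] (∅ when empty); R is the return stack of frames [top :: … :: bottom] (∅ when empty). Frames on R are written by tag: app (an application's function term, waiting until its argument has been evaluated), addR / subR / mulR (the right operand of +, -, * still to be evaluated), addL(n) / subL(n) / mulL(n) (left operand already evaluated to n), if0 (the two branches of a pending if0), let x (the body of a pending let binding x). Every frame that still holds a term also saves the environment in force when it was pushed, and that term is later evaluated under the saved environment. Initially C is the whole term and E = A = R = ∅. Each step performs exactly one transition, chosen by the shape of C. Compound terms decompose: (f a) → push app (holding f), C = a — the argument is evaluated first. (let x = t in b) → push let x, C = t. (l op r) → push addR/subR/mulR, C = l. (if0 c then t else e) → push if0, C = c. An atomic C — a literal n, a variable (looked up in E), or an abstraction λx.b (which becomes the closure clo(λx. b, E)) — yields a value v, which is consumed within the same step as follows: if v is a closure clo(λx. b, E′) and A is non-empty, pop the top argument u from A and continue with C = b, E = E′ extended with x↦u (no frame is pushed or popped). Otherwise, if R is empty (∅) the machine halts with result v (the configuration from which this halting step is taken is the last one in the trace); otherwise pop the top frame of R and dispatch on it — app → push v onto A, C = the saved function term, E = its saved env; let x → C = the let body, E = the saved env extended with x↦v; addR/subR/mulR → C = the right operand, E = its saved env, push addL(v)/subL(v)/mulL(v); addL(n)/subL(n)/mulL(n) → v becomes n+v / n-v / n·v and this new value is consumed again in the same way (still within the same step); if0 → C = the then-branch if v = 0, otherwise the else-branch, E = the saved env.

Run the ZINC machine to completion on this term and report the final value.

t=0: [C=((5 - 7) - ((λq. ((λp. p) 0)) -3)) | E=∅ | A=∅ | R=∅]
t=1: [C=(5 - 7) | E=∅ | A=∅ | R=[subR]]
t=2: [C=5 | E=∅ | A=∅ | R=[subR :: subR]]
t=3: [C=7 | E=∅ | A=∅ | R=[subL(5) :: subR]]
t=4: [C=((λq. ((λp. p) 0)) -3) | E=∅ | A=∅ | R=[subL(-2)]]
t=5: [C=-3 | E=∅ | A=∅ | R=[app :: subL(-2)]]
t=6: [C=(λq. ((λp. p) 0)) | E=∅ | A=[-3] | R=[subL(-2)]]
t=7: [C=((λp. p) 0) | E={q↦-3} | A=∅ | R=[subL(-2)]]
t=8: [C=0 | E={q↦-3} | A=∅ | R=[app :: subL(-2)]]
t=9: [C=(λp. p) | E={q↦-3} | A=[0] | R=[subL(-2)]]
t=10: [C=p | E={p↦0, q↦-3} | A=∅ | R=[subL(-2)]]
→ final value -2

Answer: -2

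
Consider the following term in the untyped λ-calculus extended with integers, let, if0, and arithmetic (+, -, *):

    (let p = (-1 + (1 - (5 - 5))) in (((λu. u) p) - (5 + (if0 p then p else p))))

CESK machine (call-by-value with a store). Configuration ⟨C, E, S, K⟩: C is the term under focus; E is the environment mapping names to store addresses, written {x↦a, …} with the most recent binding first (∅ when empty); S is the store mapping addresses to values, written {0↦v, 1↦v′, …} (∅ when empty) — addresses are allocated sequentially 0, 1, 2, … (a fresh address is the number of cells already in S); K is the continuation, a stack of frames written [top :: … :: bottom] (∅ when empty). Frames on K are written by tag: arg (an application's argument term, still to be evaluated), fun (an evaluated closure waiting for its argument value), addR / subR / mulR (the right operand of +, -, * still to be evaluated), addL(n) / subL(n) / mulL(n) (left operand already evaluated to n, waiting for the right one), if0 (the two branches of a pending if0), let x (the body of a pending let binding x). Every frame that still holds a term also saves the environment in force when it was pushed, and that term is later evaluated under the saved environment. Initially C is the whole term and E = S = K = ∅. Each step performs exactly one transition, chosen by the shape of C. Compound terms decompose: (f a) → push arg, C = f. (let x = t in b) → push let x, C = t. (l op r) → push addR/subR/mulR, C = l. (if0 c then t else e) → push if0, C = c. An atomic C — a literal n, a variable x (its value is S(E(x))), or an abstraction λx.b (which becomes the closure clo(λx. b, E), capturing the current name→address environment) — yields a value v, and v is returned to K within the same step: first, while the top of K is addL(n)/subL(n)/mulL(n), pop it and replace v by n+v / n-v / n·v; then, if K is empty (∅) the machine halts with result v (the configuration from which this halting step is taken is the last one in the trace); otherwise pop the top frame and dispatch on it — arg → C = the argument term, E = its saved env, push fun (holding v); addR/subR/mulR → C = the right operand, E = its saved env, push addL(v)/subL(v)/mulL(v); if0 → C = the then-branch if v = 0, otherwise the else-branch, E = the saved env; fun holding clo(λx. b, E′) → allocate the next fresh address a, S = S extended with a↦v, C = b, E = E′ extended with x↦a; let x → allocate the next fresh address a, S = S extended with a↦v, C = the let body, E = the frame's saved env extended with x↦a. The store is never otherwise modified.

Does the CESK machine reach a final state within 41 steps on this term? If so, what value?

0. [C=(let p = (-1 + (1 - (5 - 5))) in (((λu. u) p) - (5 + (if0 p then p else p)))) | E=∅ | S=∅ | K=∅]
1. [C=(-1 + (1 - (5 - 5))) | E=∅ | S=∅ | K=[let p]]
2. [C=-1 | E=∅ | S=∅ | K=[addR :: let p]]
3. [C=(1 - (5 - 5)) | E=∅ | S=∅ | K=[addL(-1) :: let p]]
4. [C=1 | E=∅ | S=∅ | K=[subR :: addL(-1) :: let p]]
5. [C=(5 - 5) | E=∅ | S=∅ | K=[subL(1) :: addL(-1) :: let p]]
6. [C=5 | E=∅ | S=∅ | K=[subR :: subL(1) :: addL(-1) :: let p]]
7. [C=5 | E=∅ | S=∅ | K=[subL(5) :: subL(1) :: addL(-1) :: let p]]
8. [C=(((λu. u) p) - (5 + (if0 p then p else p))) | E={p↦0} | S={0↦0} | K=∅]
9. [C=((λu. u) p) | E={p↦0} | S={0↦0} | K=[subR]]
10. [C=(λu. u) | E={p↦0} | S={0↦0} | K=[arg :: subR]]
11. [C=p | E={p↦0} | S={0↦0} | K=[fun :: subR]]
12. [C=u | E={u↦1, p↦0} | S={0↦0, 1↦0} | K=[subR]]
13. [C=(5 + (if0 p then p else p)) | E={p↦0} | S={0↦0, 1↦0} | K=[subL(0)]]
14. [C=5 | E={p↦0} | S={0↦0, 1↦0} | K=[addR :: subL(0)]]
15. [C=(if0 p then p else p) | E={p↦0} | S={0↦0, 1↦0} | K=[addL(5) :: subL(0)]]
16. [C=p | E={p↦0} | S={0↦0, 1↦0} | K=[if0 :: addL(5) :: subL(0)]]
17. [C=p | E={p↦0} | S={0↦0, 1↦0} | K=[addL(5) :: subL(0)]]
→ final value -5

Answer: -5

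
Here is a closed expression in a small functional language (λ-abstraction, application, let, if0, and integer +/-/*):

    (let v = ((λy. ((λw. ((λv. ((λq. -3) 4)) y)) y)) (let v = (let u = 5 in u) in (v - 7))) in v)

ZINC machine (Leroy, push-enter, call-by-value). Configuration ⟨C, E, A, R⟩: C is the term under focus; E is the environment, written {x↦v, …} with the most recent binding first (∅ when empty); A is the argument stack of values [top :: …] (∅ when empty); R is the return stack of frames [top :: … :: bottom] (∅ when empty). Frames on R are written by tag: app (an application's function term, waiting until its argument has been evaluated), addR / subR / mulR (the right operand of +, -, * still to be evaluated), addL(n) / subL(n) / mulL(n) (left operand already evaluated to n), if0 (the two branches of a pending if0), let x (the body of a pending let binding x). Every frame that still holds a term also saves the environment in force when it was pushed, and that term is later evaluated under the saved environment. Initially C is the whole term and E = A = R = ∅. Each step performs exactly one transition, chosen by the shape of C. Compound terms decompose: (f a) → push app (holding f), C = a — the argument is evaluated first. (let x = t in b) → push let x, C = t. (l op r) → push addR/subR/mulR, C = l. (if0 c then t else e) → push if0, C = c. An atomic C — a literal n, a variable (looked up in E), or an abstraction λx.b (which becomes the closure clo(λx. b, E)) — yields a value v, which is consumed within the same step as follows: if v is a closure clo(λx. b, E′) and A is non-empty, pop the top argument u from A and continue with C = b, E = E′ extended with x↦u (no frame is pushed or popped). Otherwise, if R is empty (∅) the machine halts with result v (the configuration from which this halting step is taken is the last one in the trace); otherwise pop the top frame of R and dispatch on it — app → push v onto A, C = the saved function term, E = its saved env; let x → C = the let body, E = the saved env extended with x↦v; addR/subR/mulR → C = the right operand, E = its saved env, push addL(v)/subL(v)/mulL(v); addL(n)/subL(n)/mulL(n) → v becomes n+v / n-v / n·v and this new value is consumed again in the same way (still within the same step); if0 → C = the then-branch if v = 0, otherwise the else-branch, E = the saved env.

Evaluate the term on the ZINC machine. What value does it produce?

t=0: <C=(let v = ((λy. ((λw. ((λv. ((λq. -3) 4)) y)) y)) (let v = (let u = 5 in u) in (v - 7))) in v), E=∅, A=∅, R=∅>
t=1: <C=((λy. ((λw. ((λv. ((λq. -3) 4)) y)) y)) (let v = (let u = 5 in u) in (v - 7))), E=∅, A=∅, R=[let v]>
t=2: <C=(let v = (let u = 5 in u) in (v - 7)), E=∅, A=∅, R=[app :: let v]>
t=3: <C=(let u = 5 in u), E=∅, A=∅, R=[let v :: app :: let v]>
t=4: <C=5, E=∅, A=∅, R=[let u :: let v :: app :: let v]>
t=5: <C=u, E={u↦5}, A=∅, R=[let v :: app :: let v]>
t=6: <C=(v - 7), E={v↦5}, A=∅, R=[app :: let v]>
t=7: <C=v, E={v↦5}, A=∅, R=[subR :: app :: let v]>
t=8: <C=7, E={v↦5}, A=∅, R=[subL(5) :: app :: let v]>
t=9: <C=(λy. ((λw. ((λv. ((λq. -3) 4)) y)) y)), E=∅, A=[-2], R=[let v]>
t=10: <C=((λw. ((λv. ((λq. -3) 4)) y)) y), E={y↦-2}, A=∅, R=[let v]>
t=11: <C=y, E={y↦-2}, A=∅, R=[app :: let v]>
t=12: <C=(λw. ((λv. ((λq. -3) 4)) y)), E={y↦-2}, A=[-2], R=[let v]>
t=13: <C=((λv. ((λq. -3) 4)) y), E={w↦-2, y↦-2}, A=∅, R=[let v]>
t=14: <C=y, E={w↦-2, y↦-2}, A=∅, R=[app :: let v]>
t=15: <C=(λv. ((λq. -3) 4)), E={w↦-2, y↦-2}, A=[-2], R=[let v]>
t=16: <C=((λq. -3) 4), E={v↦-2, w↦-2, y↦-2}, A=∅, R=[let v]>
t=17: <C=4, E={v↦-2, w↦-2, y↦-2}, A=∅, R=[app :: let v]>
t=18: <C=(λq. -3), E={v↦-2, w↦-2, y↦-2}, A=[4], R=[let v]>
t=19: <C=-3, E={q↦4, v↦-2, w↦-2, y↦-2}, A=∅, R=[let v]>
t=20: <C=v, E={v↦-3}, A=∅, R=∅>
→ final value -3

Answer: -3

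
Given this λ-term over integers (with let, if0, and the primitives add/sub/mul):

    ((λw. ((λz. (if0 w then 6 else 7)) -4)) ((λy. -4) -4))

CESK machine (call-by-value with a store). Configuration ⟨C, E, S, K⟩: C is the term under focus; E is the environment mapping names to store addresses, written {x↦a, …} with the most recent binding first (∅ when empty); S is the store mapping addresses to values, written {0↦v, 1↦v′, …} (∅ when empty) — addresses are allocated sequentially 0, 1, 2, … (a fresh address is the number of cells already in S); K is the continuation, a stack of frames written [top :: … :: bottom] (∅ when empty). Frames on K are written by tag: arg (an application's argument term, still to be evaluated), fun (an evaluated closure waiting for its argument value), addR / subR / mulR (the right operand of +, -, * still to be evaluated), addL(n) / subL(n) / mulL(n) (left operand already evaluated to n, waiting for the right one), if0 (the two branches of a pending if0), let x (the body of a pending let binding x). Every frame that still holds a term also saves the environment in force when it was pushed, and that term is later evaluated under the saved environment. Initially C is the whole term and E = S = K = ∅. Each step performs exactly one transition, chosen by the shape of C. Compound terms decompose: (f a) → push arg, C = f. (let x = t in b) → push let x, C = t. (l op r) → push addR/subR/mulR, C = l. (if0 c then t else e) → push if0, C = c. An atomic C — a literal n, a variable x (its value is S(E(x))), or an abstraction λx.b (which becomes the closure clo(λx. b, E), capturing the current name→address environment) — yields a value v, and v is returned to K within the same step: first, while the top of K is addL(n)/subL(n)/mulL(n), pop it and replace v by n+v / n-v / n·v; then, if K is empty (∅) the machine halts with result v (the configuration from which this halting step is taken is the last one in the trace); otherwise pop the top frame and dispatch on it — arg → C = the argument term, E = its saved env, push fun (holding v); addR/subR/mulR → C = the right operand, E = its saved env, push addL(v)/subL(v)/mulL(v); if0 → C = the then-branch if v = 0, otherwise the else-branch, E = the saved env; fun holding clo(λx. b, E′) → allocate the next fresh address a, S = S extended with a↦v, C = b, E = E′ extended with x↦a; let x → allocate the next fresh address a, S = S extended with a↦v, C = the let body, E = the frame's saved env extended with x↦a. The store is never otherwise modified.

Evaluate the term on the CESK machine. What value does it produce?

t=0: [C=((λw. ((λz. (if0 w then 6 else 7)) -4)) ((λy. -4) -4)) | E=∅ | S=∅ | K=∅]
t=1: [C=(λw. ((λz. (if0 w then 6 else 7)) -4)) | E=∅ | S=∅ | K=[arg]]
t=2: [C=((λy. -4) -4) | E=∅ | S=∅ | K=[fun]]
t=3: [C=(λy. -4) | E=∅ | S=∅ | K=[arg :: fun]]
t=4: [C=-4 | E=∅ | S=∅ | K=[fun :: fun]]
t=5: [C=-4 | E={y↦0} | S={0↦-4} | K=[fun]]
t=6: [C=((λz. (if0 w then 6 else 7)) -4) | E={w↦1} | S={0↦-4, 1↦-4} | K=∅]
t=7: [C=(λz. (if0 w then 6 else 7)) | E={w↦1} | S={0↦-4, 1↦-4} | K=[arg]]
t=8: [C=-4 | E={w↦1} | S={0↦-4, 1↦-4} | K=[fun]]
t=9: [C=(if0 w then 6 else 7) | E={z↦2, w↦1} | S={0↦-4, 1↦-4, 2↦-4} | K=∅]
t=10: [C=w | E={z↦2, w↦1} | S={0↦-4, 1↦-4, 2↦-4} | K=[if0]]
t=11: [C=7 | E={z↦2, w↦1} | S={0↦-4, 1↦-4, 2↦-4} | K=∅]
→ final value 7

Answer: 7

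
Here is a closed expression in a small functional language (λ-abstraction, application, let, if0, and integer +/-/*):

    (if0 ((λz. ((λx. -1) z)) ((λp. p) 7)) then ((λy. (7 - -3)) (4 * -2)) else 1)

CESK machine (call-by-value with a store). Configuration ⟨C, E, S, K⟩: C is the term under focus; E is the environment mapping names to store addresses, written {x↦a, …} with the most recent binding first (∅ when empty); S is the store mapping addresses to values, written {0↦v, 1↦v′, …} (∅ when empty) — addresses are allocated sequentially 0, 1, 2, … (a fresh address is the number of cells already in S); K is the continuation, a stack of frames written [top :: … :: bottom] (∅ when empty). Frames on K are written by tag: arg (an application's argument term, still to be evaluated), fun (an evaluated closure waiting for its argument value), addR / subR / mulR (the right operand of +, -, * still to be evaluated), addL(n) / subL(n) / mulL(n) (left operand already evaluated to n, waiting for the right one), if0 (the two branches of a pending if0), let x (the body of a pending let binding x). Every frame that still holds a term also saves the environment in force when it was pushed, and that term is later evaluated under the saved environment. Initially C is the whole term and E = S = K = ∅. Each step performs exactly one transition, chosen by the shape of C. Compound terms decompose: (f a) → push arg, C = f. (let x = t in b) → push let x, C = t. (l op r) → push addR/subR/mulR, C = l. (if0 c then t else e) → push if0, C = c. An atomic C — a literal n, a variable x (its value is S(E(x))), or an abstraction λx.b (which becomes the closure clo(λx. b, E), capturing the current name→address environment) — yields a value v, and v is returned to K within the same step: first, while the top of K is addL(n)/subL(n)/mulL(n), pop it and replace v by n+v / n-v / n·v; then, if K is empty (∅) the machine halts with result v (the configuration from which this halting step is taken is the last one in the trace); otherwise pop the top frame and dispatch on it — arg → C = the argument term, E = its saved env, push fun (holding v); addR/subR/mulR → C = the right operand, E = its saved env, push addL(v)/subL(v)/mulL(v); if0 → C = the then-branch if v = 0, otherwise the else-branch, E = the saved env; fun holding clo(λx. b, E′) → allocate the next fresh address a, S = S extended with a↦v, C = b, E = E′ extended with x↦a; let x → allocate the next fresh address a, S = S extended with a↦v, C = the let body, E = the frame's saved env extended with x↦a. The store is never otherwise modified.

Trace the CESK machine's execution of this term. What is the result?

t=0: <C=(if0 ((λz. ((λx. -1) z)) ((λp. p) 7)) then ((λy. (7 - -3)) (4 * -2)) else 1), E=∅, S=∅, K=∅>
t=1: <C=((λz. ((λx. -1) z)) ((λp. p) 7)), E=∅, S=∅, K=[if0]>
t=2: <C=(λz. ((λx. -1) z)), E=∅, S=∅, K=[arg :: if0]>
t=3: <C=((λp. p) 7), E=∅, S=∅, K=[fun :: if0]>
t=4: <C=(λp. p), E=∅, S=∅, K=[arg :: fun :: if0]>
t=5: <C=7, E=∅, S=∅, K=[fun :: fun :: if0]>
t=6: <C=p, E={p↦0}, S={0↦7}, K=[fun :: if0]>
t=7: <C=((λx. -1) z), E={z↦1}, S={0↦7, 1↦7}, K=[if0]>
t=8: <C=(λx. -1), E={z↦1}, S={0↦7, 1↦7}, K=[arg :: if0]>
t=9: <C=z, E={z↦1}, S={0↦7, 1↦7}, K=[fun :: if0]>
t=10: <C=-1, E={x↦2, z↦1}, S={0↦7, 1↦7, 2↦7}, K=[if0]>
t=11: <C=1, E=∅, S={0↦7, 1↦7, 2↦7}, K=∅>
→ final value 1

Answer: 1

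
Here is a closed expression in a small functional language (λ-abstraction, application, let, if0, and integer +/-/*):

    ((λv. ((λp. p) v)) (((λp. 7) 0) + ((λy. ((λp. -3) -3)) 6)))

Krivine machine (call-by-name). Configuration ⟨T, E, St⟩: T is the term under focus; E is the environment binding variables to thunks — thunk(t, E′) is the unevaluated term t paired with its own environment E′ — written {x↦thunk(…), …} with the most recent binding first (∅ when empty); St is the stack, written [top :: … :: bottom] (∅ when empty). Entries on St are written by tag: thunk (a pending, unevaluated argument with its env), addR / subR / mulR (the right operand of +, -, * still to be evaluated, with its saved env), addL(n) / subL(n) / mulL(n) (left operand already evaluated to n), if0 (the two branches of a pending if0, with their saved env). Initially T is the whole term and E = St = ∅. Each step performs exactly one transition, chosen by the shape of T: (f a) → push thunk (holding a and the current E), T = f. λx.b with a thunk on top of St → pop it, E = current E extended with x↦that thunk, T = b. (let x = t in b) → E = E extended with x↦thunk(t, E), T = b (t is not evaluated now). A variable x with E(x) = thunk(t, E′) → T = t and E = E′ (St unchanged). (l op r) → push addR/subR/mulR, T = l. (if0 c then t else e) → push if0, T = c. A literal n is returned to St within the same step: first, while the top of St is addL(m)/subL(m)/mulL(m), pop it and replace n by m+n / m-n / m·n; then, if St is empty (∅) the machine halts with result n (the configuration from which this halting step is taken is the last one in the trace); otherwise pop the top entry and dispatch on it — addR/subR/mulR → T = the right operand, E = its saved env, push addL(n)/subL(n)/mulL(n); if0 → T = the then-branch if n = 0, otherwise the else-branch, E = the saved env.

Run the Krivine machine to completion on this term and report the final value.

Answer: 4

Machine steps:
t=0: <T=((λv. ((λp. p) v)) (((λp. 7) 0) + ((λy. ((λp. -3) -3)) 6))), E=∅, St=∅>
t=1: <T=(λv. ((λp. p) v)), E=∅, St=[thunk]>
t=2: <T=((λp. p) v), E={v↦thunk((((λp. 7) 0) + ((λy. ((λp. -3) -3)) 6)), ∅)}, St=∅>
t=3: <T=(λp. p), E={v↦thunk((((λp. 7) 0) + ((λy. ((λp. -3) -3)) 6)), ∅)}, St=[thunk]>
t=4: <T=p, E={p↦thunk(v, {v↦thunk((((λp. 7) 0) + ((λy. ((λp. -3) -3)) 6)), ∅)}), v↦thunk((((λp. 7) 0) + ((λy. ((λp. -3) -3)) 6)), ∅)}, St=∅>
t=5: <T=v, E={v↦thunk((((λp. 7) 0) + ((λy. ((λp. -3) -3)) 6)), ∅)}, St=∅>
t=6: <T=(((λp. 7) 0) + ((λy. ((λp. -3) -3)) 6)), E=∅, St=∅>
t=7: <T=((λp. 7) 0), E=∅, St=[addR]>
t=8: <T=(λp. 7), E=∅, St=[thunk :: addR]>
t=9: <T=7, E={p↦thunk(0, ∅)}, St=[addR]>
t=10: <T=((λy. ((λp. -3) -3)) 6), E=∅, St=[addL(7)]>
t=11: <T=(λy. ((λp. -3) -3)), E=∅, St=[thunk :: addL(7)]>
t=12: <T=((λp. -3) -3), E={y↦thunk(6, ∅)}, St=[addL(7)]>
t=13: <T=(λp. -3), E={y↦thunk(6, ∅)}, St=[thunk :: addL(7)]>
t=14: <T=-3, E={p↦thunk(-3, {y↦thunk(6, ∅)}), y↦thunk(6, ∅)}, St=[addL(7)]>
→ final value 4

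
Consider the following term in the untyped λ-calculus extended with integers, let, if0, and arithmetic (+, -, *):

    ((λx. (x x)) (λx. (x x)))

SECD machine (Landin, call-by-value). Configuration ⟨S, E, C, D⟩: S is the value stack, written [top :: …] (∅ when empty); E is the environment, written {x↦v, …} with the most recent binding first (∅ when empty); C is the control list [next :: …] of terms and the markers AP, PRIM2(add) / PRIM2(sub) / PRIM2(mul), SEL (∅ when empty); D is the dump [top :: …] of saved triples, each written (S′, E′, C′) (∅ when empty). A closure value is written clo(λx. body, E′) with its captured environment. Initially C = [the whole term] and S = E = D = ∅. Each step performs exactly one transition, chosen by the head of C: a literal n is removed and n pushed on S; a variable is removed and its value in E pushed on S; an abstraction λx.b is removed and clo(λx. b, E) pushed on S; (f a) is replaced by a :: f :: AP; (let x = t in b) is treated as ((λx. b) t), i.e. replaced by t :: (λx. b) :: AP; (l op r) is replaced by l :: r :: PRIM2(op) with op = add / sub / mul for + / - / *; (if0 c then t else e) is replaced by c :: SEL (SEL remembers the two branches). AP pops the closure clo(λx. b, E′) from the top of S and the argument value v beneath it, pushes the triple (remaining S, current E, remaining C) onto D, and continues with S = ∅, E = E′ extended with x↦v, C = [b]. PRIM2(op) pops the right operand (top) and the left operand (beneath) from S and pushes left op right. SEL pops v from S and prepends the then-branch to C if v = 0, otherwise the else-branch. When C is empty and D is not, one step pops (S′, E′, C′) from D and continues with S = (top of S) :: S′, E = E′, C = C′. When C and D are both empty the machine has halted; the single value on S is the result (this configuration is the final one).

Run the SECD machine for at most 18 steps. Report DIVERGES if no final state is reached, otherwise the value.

step 0: <S=∅, E=∅, C=[((λx. (x x)) (λx. (x x)))], D=∅>
step 1: <S=∅, E=∅, C=[(λx. (x x)) :: (λx. (x x)) :: AP], D=∅>
step 2: <S=[clo(λx. (x x), ∅)], E=∅, C=[(λx. (x x)) :: AP], D=∅>
step 3: <S=[clo(λx. (x x), ∅) :: clo(λx. (x x), ∅)], E=∅, C=[AP], D=∅>
step 4: <S=∅, E={x↦clo(λx. (x x), ∅)}, C=[(x x)], D=[(∅, ∅, ∅)]>
step 5: <S=∅, E={x↦clo(λx. (x x), ∅)}, C=[x :: x :: AP], D=[(∅, ∅, ∅)]>
step 6: <S=[clo(λx. (x x), ∅)], E={x↦clo(λx. (x x), ∅)}, C=[x :: AP], D=[(∅, ∅, ∅)]>
step 7: <S=[clo(λx. (x x), ∅) :: clo(λx. (x x), ∅)], E={x↦clo(λx. (x x), ∅)}, C=[AP], D=[(∅, ∅, ∅)]>
step 8: <S=∅, E={x↦clo(λx. (x x), ∅)}, C=[(x x)], D=[(∅, {x↦clo(λx. (x x), ∅)}, ∅) :: (∅, ∅, ∅)]>
step 9: <S=∅, E={x↦clo(λx. (x x), ∅)}, C=[x :: x :: AP], D=[(∅, {x↦clo(λx. (x x), ∅)}, ∅) :: (∅, ∅, ∅)]>
step 10: <S=[clo(λx. (x x), ∅)], E={x↦clo(λx. (x x), ∅)}, C=[x :: AP], D=[(∅, {x↦clo(λx. (x x), ∅)}, ∅) :: (∅, ∅, ∅)]>
step 11: <S=[clo(λx. (x x), ∅) :: clo(λx. (x x), ∅)], E={x↦clo(λx. (x x), ∅)}, C=[AP], D=[(∅, {x↦clo(λx. (x x), ∅)}, ∅) :: (∅, ∅, ∅)]>
step 12: <S=∅, E={x↦clo(λx. (x x), ∅)}, C=[(x x)], D=[(∅, {x↦clo(λx. (x x), ∅)}, ∅) :: (∅, {x↦clo(λx. (x x), ∅)}, ∅) :: (∅, ∅, ∅)]>
step 13: <S=∅, E={x↦clo(λx. (x x), ∅)}, C=[x :: x :: AP], D=[(∅, {x↦clo(λx. (x x), ∅)}, ∅) :: (∅, {x↦clo(λx. (x x), ∅)}, ∅) :: (∅, ∅, ∅)]>
step 14: <S=[clo(λx. (x x), ∅)], E={x↦clo(λx. (x x), ∅)}, C=[x :: AP], D=[(∅, {x↦clo(λx. (x x), ∅)}, ∅) :: (∅, {x↦clo(λx. (x x), ∅)}, ∅) :: (∅, ∅, ∅)]>
step 15: <S=[clo(λx. (x x), ∅) :: clo(λx. (x x), ∅)], E={x↦clo(λx. (x x), ∅)}, C=[AP], D=[(∅, {x↦clo(λx. (x x), ∅)}, ∅) :: (∅, {x↦clo(λx. (x x), ∅)}, ∅) :: (∅, ∅, ∅)]>
step 16: <S=∅, E={x↦clo(λx. (x x), ∅)}, C=[(x x)], D=[(∅, {x↦clo(λx. (x x), ∅)}, ∅) :: (∅, {x↦clo(λx. (x x), ∅)}, ∅) :: (∅, {x↦clo(λx. (x x), ∅)}, ∅) :: (∅, ∅, ∅)]>
step 17: <S=∅, E={x↦clo(λx. (x x), ∅)}, C=[x :: x :: AP], D=[(∅, {x↦clo(λx. (x x), ∅)}, ∅) :: (∅, {x↦clo(λx. (x x), ∅)}, ∅) :: (∅, {x↦clo(λx. (x x), ∅)}, ∅) :: (∅, ∅, ∅)]>
step 18: <S=[clo(λx. (x x), ∅)], E={x↦clo(λx. (x x), ∅)}, C=[x :: AP], D=[(∅, {x↦clo(λx. (x x), ∅)}, ∅) :: (∅, {x↦clo(λx. (x x), ∅)}, ∅) :: (∅, {x↦clo(λx. (x x), ∅)}, ∅) :: (∅, ∅, ∅)]>
→ 18 transitions taken and the configuration is still not final: no result within 18 steps

Answer: DIVERGES (no final state within 18 steps)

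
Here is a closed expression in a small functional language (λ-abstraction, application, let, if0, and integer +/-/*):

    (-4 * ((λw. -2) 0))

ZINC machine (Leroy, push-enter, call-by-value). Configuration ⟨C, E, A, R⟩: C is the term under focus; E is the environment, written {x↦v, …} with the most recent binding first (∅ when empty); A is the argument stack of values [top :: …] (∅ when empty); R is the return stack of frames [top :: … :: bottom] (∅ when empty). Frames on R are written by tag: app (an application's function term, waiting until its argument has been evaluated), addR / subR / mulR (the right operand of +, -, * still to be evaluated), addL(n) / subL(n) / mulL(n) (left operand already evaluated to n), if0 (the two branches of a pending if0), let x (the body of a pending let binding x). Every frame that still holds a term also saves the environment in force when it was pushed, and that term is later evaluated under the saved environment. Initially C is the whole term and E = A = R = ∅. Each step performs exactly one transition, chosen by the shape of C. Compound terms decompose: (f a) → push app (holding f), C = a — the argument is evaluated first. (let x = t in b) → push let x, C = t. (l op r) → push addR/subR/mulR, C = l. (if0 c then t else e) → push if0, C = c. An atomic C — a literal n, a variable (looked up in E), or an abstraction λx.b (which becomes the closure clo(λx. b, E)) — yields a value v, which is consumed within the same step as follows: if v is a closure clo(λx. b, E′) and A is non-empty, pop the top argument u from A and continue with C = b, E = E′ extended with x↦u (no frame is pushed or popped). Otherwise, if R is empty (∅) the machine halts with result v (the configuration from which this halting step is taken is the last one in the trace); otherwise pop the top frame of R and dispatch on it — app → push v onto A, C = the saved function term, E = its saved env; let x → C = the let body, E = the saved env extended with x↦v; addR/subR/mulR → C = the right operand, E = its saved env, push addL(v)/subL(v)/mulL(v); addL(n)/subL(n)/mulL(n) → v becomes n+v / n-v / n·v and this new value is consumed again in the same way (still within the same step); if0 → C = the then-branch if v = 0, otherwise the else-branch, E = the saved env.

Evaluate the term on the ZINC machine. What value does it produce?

Answer: 8

Execution trace:
0. ⟨C=(-4 * ((λw. -2) 0)); E=∅; A=∅; R=∅⟩
1. ⟨C=-4; E=∅; A=∅; R=[mulR]⟩
2. ⟨C=((λw. -2) 0); E=∅; A=∅; R=[mulL(-4)]⟩
3. ⟨C=0; E=∅; A=∅; R=[app :: mulL(-4)]⟩
4. ⟨C=(λw. -2); E=∅; A=[0]; R=[mulL(-4)]⟩
5. ⟨C=-2; E={w↦0}; A=∅; R=[mulL(-4)]⟩
→ final value 8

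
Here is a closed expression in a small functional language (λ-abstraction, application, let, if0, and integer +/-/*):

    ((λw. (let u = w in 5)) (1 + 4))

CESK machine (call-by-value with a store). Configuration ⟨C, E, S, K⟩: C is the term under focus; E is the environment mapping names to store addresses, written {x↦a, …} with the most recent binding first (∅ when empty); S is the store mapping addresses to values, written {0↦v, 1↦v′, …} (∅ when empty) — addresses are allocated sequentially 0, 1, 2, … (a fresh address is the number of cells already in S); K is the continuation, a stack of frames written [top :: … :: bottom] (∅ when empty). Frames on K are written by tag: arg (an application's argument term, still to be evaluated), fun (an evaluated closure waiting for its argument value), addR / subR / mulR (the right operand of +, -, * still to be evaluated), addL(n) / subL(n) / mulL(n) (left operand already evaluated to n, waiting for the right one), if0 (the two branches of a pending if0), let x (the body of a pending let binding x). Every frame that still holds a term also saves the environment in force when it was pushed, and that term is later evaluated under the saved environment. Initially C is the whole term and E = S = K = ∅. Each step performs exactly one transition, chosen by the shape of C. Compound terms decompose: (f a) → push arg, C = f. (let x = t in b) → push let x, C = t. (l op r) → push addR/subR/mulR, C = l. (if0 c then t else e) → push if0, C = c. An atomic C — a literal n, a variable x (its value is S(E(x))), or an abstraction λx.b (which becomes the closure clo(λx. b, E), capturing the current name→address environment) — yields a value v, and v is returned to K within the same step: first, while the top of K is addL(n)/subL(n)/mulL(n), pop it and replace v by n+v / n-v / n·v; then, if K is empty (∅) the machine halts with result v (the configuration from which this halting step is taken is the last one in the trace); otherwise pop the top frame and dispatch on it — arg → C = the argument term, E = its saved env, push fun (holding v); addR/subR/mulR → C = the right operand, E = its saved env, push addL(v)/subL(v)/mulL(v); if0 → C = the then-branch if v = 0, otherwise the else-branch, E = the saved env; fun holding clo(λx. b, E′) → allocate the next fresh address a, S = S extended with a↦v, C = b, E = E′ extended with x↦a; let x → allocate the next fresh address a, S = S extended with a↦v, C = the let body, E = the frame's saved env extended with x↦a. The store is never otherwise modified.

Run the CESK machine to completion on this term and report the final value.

Answer: 5

Machine steps:
t=0: [C=((λw. (let u = w in 5)) (1 + 4)) | E=∅ | S=∅ | K=∅]
t=1: [C=(λw. (let u = w in 5)) | E=∅ | S=∅ | K=[arg]]
t=2: [C=(1 + 4) | E=∅ | S=∅ | K=[fun]]
t=3: [C=1 | E=∅ | S=∅ | K=[addR :: fun]]
t=4: [C=4 | E=∅ | S=∅ | K=[addL(1) :: fun]]
t=5: [C=(let u = w in 5) | E={w↦0} | S={0↦5} | K=∅]
t=6: [C=w | E={w↦0} | S={0↦5} | K=[let u]]
t=7: [C=5 | E={u↦1, w↦0} | S={0↦5, 1↦5} | K=∅]
→ final value 5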